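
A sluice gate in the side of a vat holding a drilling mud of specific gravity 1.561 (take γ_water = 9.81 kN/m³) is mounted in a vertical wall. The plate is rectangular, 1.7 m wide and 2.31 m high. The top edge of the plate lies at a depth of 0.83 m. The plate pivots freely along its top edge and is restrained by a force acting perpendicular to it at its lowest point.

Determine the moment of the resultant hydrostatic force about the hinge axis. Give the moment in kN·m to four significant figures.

γ = 1.561 × 9.81 = 15.31341 kN/m³.
The centroid lies 2.31/2 = 1.155 m below the top edge, so the centroid depth is h_c = 0.83 + 1.155 = 1.985 m.
A = 1.7 × 2.31 = 3.927 m².
Resultant F = γ·h_c·A = 15.31341 × 1.985 × 3.927 = 119.369 kN.
I_c = b·h³/12 = 1.7 × 2.31³/12 = 1.74624 m⁴.
Centre of pressure: y_p = y_c + I_c/(y_c·A) = 1.985 + 1.74624/(1.985 × 3.927) = 1.985 + 0.224018 = 2.20902 m along the plane.
The resultant acts 1.155 + 0.224018 = 1.37902 m (along the plate) below the hinge at the top edge, so the moment about the hinge is M = F × 1.37902 = 119.369 × 1.37902 = 164.612 kN·m.

M ≈ 164.6 kN·m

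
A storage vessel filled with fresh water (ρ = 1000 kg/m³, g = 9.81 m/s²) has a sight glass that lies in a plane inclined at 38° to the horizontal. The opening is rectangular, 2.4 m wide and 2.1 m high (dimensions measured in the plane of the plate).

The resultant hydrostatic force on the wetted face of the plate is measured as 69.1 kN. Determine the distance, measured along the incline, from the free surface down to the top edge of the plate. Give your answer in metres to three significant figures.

y_top ≈ 1.22 m

γ = ρg = 1000 × 9.81 = 9810 N/m³ = 9.81 kN/m³.
A = 2.4 × 2.1 = 5.04 m².
From F = γ·h_c·A, the centroid depth is h_c = 69.1/(9.81 × 5.04) = 1.39759 m.
Let θ = 38° be the plate's angle to the horizontal; measure y along the incline from where the plane meets the free surface. Vertical depth h = y·sinθ with sinθ = 0.615661.
Along the incline, y_c = h_c/sinθ = 1.39759/0.615661 = 2.27006 m.
The centroid lies 2.1/2 = 1.05 m below the top edge, so the top edge sits at y_top = 2.27006 − 1.05 = 1.22006 m along the incline.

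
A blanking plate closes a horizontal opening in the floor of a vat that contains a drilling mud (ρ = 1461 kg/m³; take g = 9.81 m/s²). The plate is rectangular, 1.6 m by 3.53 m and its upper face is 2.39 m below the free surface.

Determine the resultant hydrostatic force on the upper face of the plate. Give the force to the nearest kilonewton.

F ≈ 193 kN

γ = ρg = 1461 × 9.81 / 1000 = 14.33241 kN/m³.
The plate is horizontal, so pressure is uniform at p = γ·h = 14.33241 × 2.39 = 34.2545 kN/m².
A = 1.6 × 3.53 = 5.648 m².
F = p·A = 34.2545 × 5.648 = 193.469 kN.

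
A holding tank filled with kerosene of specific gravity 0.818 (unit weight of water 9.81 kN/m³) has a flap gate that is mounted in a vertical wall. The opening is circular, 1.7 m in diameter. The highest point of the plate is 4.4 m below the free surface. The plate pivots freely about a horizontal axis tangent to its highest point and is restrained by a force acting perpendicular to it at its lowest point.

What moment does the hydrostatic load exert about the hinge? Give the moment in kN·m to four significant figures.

γ = 0.818 × 9.81 = 8.02458 kN/m³.
The centroid is at the centre, 0.85 m below the top of the plate, so the centroid depth is h_c = 4.4 + 0.85 = 5.25 m.
A = π(0.85)² = 2.2698 m².
Resultant F = γ·h_c·A = 8.02458 × 5.25 × 2.2698 = 95.6245 kN.
I_c = πr⁴/4 = π × 0.85⁴/4 = 0.409983 m⁴.
Centre of pressure: y_p = y_c + I_c/(y_c·A) = 5.25 + 0.409983/(5.25 × 2.2698) = 5.25 + 0.0344048 = 5.2844 m along the plane.
The resultant acts 0.85 + 0.0344048 = 0.884405 m (along the plate) below the hinge at the top edge, so the moment about the hinge is M = F × 0.884405 = 95.6245 × 0.884405 = 84.5708 kN·m.

M ≈ 84.57 kN·m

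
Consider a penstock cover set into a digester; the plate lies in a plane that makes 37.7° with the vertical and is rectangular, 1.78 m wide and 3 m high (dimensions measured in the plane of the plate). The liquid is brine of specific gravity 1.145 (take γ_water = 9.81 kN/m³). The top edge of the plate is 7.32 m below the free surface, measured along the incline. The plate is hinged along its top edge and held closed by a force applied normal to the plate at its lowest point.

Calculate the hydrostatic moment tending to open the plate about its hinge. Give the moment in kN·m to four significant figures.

γ = 1.145 × 9.81 = 11.23245 kN/m³.
The plate makes 37.7° with the vertical, i.e. θ = 90° − 37.7° = 52.3° to the horizontal. Measuring y along the incline from the free-surface line, vertical depth h = y·sinθ with sinθ = 0.791224.
The centroid lies 3/2 = 1.5 m below the top edge, so y_c = 7.32 + 1.5 = 8.82 m and h_c = 8.82 × 0.791224 = 6.9786 m.
A = 1.78 × 3 = 5.34 m².
Resultant F = γ·h_c·A = 11.23245 × 6.9786 × 5.34 = 418.585 kN.
I_c = b·h³/12 = 1.78 × 3³/12 = 4.005 m⁴.
Centre of pressure: y_p = y_c + I_c/(y_c·A) = 8.82 + 4.005/(8.82 × 5.34) = 8.82 + 0.085034 = 8.90503 m along the plane.
The resultant acts 1.5 + 0.085034 = 1.58503 m (along the plate) below the hinge at the top edge, so the moment about the hinge is M = F × 1.58503 = 418.585 × 1.58503 = 663.47 kN·m.

M ≈ 663.5 kN·m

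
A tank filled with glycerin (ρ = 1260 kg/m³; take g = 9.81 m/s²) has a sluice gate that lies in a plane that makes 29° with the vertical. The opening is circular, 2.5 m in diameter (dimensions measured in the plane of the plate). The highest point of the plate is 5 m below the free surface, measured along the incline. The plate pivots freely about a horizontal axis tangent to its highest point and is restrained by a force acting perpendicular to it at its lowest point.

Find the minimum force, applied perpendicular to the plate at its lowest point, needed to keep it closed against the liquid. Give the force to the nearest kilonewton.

P ≈ 174 kN

γ = ρg = 1260 × 9.81 / 1000 = 12.3606 kN/m³.
The plate makes 29° with the vertical, i.e. θ = 90° − 29° = 61° to the horizontal. Measuring y along the incline from the free-surface line, vertical depth h = y·sinθ with sinθ = 0.874620.
The centroid is at the centre, 1.25 m below the top of the plate, so y_c = 5 + 1.25 = 6.25 m and h_c = 6.25 × 0.874620 = 5.46637 m.
A = π(1.25)² = 4.90874 m².
Resultant F = γ·h_c·A = 12.3606 × 5.46637 × 4.90874 = 331.672 kN.
I_c = πr⁴/4 = π × 1.25⁴/4 = 1.91748 m⁴.
Centre of pressure: y_p = y_c + I_c/(y_c·A) = 6.25 + 1.91748/(6.25 × 4.90874) = 6.25 + 0.0625001 = 6.3125 m along the plane.
The resultant acts 1.25 + 0.0625001 = 1.3125 m (along the plate) below the hinge at the top edge, so the moment about the hinge is M = F × 1.3125 = 331.672 × 1.3125 = 435.32 kN·m.
A normal force at the bottom, 2.5 m from the hinge, must supply this moment: P = 435.32/2.5 = 174.128 kN.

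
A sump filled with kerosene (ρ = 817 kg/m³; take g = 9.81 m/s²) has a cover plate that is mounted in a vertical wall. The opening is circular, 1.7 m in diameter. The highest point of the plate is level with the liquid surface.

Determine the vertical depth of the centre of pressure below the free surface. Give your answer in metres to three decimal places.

γ = ρg = 817 × 9.81 / 1000 = 8.01477 kN/m³.
The centroid is at the centre, 0.85 m below the top of the plate, so the centroid depth is h_c = 0.85 m.
A = π(0.85)² = 2.2698 m².
Resultant F = γ·h_c·A = 8.01477 × 0.85 × 2.2698 = 15.4631 kN.
I_c = πr⁴/4 = π × 0.85⁴/4 = 0.409983 m⁴.
Centre of pressure: y_p = y_c + I_c/(y_c·A) = 0.85 + 0.409983/(0.85 × 2.2698) = 0.85 + 0.2125 = 1.0625 m along the plane.

h_p = 1.063 m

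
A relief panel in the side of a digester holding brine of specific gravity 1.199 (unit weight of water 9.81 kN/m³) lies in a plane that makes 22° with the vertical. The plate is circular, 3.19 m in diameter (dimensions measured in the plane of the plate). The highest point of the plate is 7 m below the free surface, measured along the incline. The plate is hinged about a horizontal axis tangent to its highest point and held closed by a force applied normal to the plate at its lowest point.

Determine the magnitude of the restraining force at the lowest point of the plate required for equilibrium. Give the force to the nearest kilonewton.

γ = 1.199 × 9.81 = 11.76219 kN/m³.
The plate makes 22° with the vertical, i.e. θ = 90° − 22° = 68° to the horizontal. Measuring y along the incline from the free-surface line, vertical depth h = y·sinθ with sinθ = 0.927184.
The centroid is at the centre, 1.595 m below the top of the plate, so y_c = 7 + 1.595 = 8.595 m and h_c = 8.595 × 0.927184 = 7.96915 m.
A = π(1.595)² = 7.99229 m².
Resultant F = γ·h_c·A = 11.76219 × 7.96915 × 7.99229 = 749.155 kN.
I_c = πr⁴/4 = π × 1.595⁴/4 = 5.08315 m⁴.
Centre of pressure: y_p = y_c + I_c/(y_c·A) = 8.595 + 5.08315/(8.595 × 7.99229) = 8.595 + 0.0739973 = 8.669 m along the plane.
The resultant acts 1.595 + 0.0739973 = 1.669 m (along the plate) below the hinge at the top edge, so the moment about the hinge is M = F × 1.669 = 749.155 × 1.669 = 1250.34 kN·m.
A normal force at the bottom, 3.19 m from the hinge, must supply this moment: P = 1250.34/3.19 = 391.956 kN.

P ≈ 392 kN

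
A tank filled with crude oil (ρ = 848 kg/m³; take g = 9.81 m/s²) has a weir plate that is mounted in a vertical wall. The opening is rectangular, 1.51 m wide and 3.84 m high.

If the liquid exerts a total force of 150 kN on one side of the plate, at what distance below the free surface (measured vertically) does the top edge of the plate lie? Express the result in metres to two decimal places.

γ = ρg = 848 × 9.81 / 1000 = 8.31888 kN/m³.
A = 1.51 × 3.84 = 5.7984 m².
From F = γ·h_c·A, the centroid depth is h_c = 150/(8.31888 × 5.7984) = 3.1097 m.
The centroid lies 3.84/2 = 1.92 m below the top edge, so the top edge sits at h_top = 3.1097 − 1.92 = 1.1897 m below the surface.

d_top ≈ 1.19 m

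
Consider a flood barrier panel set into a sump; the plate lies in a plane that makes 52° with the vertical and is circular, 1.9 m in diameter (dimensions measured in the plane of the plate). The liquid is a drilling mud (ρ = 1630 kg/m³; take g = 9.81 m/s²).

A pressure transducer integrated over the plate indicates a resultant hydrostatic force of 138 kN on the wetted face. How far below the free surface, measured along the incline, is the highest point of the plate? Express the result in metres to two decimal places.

y_top ≈ 3.99 m

γ = ρg = 1630 × 9.81 / 1000 = 15.9903 kN/m³.
A = π(0.95)² = 2.83529 m².
From F = γ·h_c·A, the centroid depth is h_c = 138/(15.9903 × 2.83529) = 3.04386 m.
The plate makes 52° with the vertical, i.e. θ = 90° − 52° = 38° to the horizontal. Measuring y along the incline from the free-surface line, vertical depth h = y·sinθ with sinθ = 0.615661.
Along the incline, y_c = h_c/sinθ = 3.04386/0.615661 = 4.94405 m.
The centroid is at the centre, 0.95 m below the top of the plate, so the highest point sits at y_top = 4.94405 − 0.95 = 3.99405 m along the incline.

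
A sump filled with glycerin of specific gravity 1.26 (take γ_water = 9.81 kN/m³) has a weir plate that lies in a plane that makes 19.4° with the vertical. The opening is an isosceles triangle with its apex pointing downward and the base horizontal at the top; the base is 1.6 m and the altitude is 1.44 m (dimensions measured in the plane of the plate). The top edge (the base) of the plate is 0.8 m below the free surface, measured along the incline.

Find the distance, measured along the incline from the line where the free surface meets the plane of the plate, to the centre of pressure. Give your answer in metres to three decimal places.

y_p = 1.370 m

γ = 1.26 × 9.81 = 12.3606 kN/m³.
The plate makes 19.4° with the vertical, i.e. θ = 90° − 19.4° = 70.6° to the horizontal. Measuring y along the incline from the free-surface line, vertical depth h = y·sinθ with sinθ = 0.943223.
With the apex down, the centroid sits h/3 = 1.44/3 = 0.48 m below the base (the top edge), so y_c = 0.8 + 0.48 = 1.28 m and h_c = 1.28 × 0.943223 = 1.20733 m.
A = ½ × 1.6 × 1.44 = 1.152 m².
Resultant F = γ·h_c·A = 12.3606 × 1.20733 × 1.152 = 17.1917 kN.
I_c = b·h³/36 = 1.6 × 1.44³/36 = 0.13271 m⁴.
Centre of pressure: y_p = y_c + I_c/(y_c·A) = 1.28 + 0.13271/(1.28 × 1.152) = 1.28 + 0.0899997 = 1.37 m along the plane.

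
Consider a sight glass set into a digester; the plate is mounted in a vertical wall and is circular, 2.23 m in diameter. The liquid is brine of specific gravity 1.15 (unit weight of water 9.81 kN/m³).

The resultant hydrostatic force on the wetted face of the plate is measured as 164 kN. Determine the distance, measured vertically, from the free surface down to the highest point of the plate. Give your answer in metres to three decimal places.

γ = 1.15 × 9.81 = 11.2815 kN/m³.
A = π(1.115)² = 3.90571 m².
From F = γ·h_c·A, the centroid depth is h_c = 164/(11.2815 × 3.90571) = 3.72201 m.
The centroid is at the centre, 1.115 m below the top of the plate, so the highest point sits at h_top = 3.72201 − 1.115 = 2.60701 m below the surface.

d_top ≈ 2.607 m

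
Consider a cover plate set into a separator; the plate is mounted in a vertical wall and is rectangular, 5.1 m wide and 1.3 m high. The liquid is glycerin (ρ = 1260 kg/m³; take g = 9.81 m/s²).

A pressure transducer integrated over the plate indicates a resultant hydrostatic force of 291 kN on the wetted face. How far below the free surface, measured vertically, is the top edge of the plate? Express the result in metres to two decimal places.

γ = ρg = 1260 × 9.81 / 1000 = 12.3606 kN/m³.
A = 5.1 × 1.3 = 6.63 m².
From F = γ·h_c·A, the centroid depth is h_c = 291/(12.3606 × 6.63) = 3.55091 m.
The centroid lies 1.3/2 = 0.65 m below the top edge, so the top edge sits at h_top = 3.55091 − 0.65 = 2.90091 m below the surface.

d_top ≈ 2.90 m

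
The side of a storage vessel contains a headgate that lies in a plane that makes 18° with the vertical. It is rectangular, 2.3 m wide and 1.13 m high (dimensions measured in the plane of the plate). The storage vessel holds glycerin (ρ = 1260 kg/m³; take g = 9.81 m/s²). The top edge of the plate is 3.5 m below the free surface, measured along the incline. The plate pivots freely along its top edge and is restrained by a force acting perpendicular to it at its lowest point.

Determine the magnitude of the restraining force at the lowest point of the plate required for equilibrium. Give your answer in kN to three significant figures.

γ = ρg = 1260 × 9.81 / 1000 = 12.3606 kN/m³.
The plate makes 18° with the vertical, i.e. θ = 90° − 18° = 72° to the horizontal. Measuring y along the incline from the free-surface line, vertical depth h = y·sinθ with sinθ = 0.951057.
The centroid lies 1.13/2 = 0.565 m below the top edge, so y_c = 3.5 + 0.565 = 4.065 m and h_c = 4.065 × 0.951057 = 3.86605 m.
A = 2.3 × 1.13 = 2.599 m².
Resultant F = γ·h_c·A = 12.3606 × 3.86605 × 2.599 = 124.198 kN.
I_c = b·h³/12 = 2.3 × 1.13³/12 = 0.276555 m⁴.
Centre of pressure: y_p = y_c + I_c/(y_c·A) = 4.065 + 0.276555/(4.065 × 2.599) = 4.065 + 0.0261767 = 4.09118 m along the plane.
The resultant acts 0.565 + 0.0261767 = 0.591177 m (along the plate) below the hinge at the top edge, so the moment about the hinge is M = F × 0.591177 = 124.198 × 0.591177 = 73.423 kN·m.
A normal force at the bottom, 1.13 m from the hinge, must supply this moment: P = 73.423/1.13 = 64.9761 kN.

P ≈ 65.0 kN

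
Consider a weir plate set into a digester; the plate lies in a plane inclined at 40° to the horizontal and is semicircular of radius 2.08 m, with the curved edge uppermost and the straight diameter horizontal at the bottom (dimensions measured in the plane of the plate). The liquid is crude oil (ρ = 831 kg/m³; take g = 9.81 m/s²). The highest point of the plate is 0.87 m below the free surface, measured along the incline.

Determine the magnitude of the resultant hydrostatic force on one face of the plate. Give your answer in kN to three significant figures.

F ≈ 73.6 kN

γ = ρg = 831 × 9.81 / 1000 = 8.15211 kN/m³.
Let θ = 40° be the plate's angle to the horizontal; measure y along the incline from where the plane meets the free surface. Vertical depth h = y·sinθ with sinθ = 0.642788.
The centroid lies 4r/(3π) = 0.882779 m above the diameter, so r − 4r/(3π) = 2.08 − 0.882779 = 1.19722 m below the topmost point, so y_c = 0.87 + 1.19722 = 2.06722 m and h_c = 2.06722 × 0.642788 = 1.32878 m.
A = πr²/2 = π × 2.08²/2 = 6.79589 m².
Resultant F = γ·h_c·A = 8.15211 × 1.32878 × 6.79589 = 73.6155 kN.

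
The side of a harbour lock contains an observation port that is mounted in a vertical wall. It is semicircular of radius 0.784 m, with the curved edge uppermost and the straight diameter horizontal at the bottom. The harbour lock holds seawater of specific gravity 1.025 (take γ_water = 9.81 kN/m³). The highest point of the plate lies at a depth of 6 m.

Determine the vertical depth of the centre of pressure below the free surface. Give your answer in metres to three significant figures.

h_p = 6.46 m

γ = 1.025 × 9.81 = 10.05525 kN/m³.
The centroid lies 4r/(3π) = 0.33274 m above the diameter, so r − 4r/(3π) = 0.784 − 0.33274 = 0.45126 m below the topmost point, so the centroid depth is h_c = 6 + 0.45126 = 6.45126 m.
A = πr²/2 = π × 0.784²/2 = 0.965499 m².
Resultant F = γ·h_c·A = 10.05525 × 6.45126 × 0.965499 = 62.631 kN.
I_c = (π/8 − 8/(9π))·r⁴ = 0.109757 × 0.784⁴ = 0.0414664 m⁴.
Centre of pressure: y_p = y_c + I_c/(y_c·A) = 6.45126 + 0.0414664/(6.45126 × 0.965499) = 6.45126 + 0.00665733 = 6.45792 m along the plane.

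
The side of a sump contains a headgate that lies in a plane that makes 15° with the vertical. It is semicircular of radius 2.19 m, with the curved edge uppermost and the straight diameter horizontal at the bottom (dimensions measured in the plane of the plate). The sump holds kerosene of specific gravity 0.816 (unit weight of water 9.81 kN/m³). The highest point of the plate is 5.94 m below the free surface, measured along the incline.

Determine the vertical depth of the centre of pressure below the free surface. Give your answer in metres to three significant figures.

h_p = 7.00 m

γ = 0.816 × 9.81 = 8.00496 kN/m³.
The plate makes 15° with the vertical, i.e. θ = 90° − 15° = 75° to the horizontal. Measuring y along the incline from the free-surface line, vertical depth h = y·sinθ with sinθ = 0.965926.
The centroid lies 4r/(3π) = 0.929465 m above the diameter, so r − 4r/(3π) = 2.19 − 0.929465 = 1.26053 m below the topmost point, so y_c = 5.94 + 1.26053 = 7.20053 m and h_c = 7.20053 × 0.965926 = 6.95518 m.
A = πr²/2 = π × 2.19²/2 = 7.5337 m².
Resultant F = γ·h_c·A = 8.00496 × 6.95518 × 7.5337 = 419.446 kN.
I_c = (π/8 − 8/(9π))·r⁴ = 0.109757 × 2.19⁴ = 2.52469 m⁴.
Centre of pressure: y_p = y_c + I_c/(y_c·A) = 7.20053 + 2.52469/(7.20053 × 7.5337) = 7.20053 + 0.046541 = 7.24707 m along the plane.
Vertically, h_p = y_p·sinθ = 7.24707 × 0.965926 = 7.00013 m.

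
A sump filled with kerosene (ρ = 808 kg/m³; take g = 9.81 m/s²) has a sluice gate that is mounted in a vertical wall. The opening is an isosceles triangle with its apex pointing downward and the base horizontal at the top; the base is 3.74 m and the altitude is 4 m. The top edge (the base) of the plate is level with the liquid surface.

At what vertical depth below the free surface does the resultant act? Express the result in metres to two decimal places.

γ = ρg = 808 × 9.81 / 1000 = 7.92648 kN/m³.
With the apex down, the centroid sits h/3 = 4/3 = 1.33333 m below the base (the top edge), so the centroid depth is h_c = 1.33333 m.
A = ½ × 3.74 × 4 = 7.48 m².
Resultant F = γ·h_c·A = 7.92648 × 1.33333 × 7.48 = 79.0532 kN.
I_c = b·h³/36 = 3.74 × 4³/36 = 6.64889 m⁴.
Centre of pressure: y_p = y_c + I_c/(y_c·A) = 1.33333 + 6.64889/(1.33333 × 7.48) = 1.33333 + 0.666668 = 2 m along the plane.

h_p = 2.00 m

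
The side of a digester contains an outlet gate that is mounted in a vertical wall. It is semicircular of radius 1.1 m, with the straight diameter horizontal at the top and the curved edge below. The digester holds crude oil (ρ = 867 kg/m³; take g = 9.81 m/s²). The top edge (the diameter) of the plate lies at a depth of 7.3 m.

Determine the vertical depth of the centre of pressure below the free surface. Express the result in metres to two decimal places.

h_p = 7.78 m

γ = ρg = 867 × 9.81 / 1000 = 8.50527 kN/m³.
The centroid of a semicircle lies 4r/(3π) = 0.466854 m from the diameter, here below the top edge, so the centroid depth is h_c = 7.3 + 0.466854 = 7.76685 m.
A = πr²/2 = π × 1.1²/2 = 1.90066 m².
Resultant F = γ·h_c·A = 8.50527 × 7.76685 × 1.90066 = 125.556 kN.
I_c = (π/8 − 8/(9π))·r⁴ = 0.109757 × 1.1⁴ = 0.160695 m⁴.
Centre of pressure: y_p = y_c + I_c/(y_c·A) = 7.76685 + 0.160695/(7.76685 × 1.90066) = 7.76685 + 0.0108856 = 7.77774 m along the plane.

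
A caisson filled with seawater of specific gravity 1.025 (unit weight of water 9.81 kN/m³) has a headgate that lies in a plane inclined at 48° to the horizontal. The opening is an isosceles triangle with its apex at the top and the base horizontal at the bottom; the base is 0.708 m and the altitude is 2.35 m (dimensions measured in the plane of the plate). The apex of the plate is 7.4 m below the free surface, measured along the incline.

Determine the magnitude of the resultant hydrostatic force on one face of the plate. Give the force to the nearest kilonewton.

F ≈ 56 kN

γ = 1.025 × 9.81 = 10.05525 kN/m³.
Let θ = 48° be the plate's angle to the horizontal; measure y along the incline from where the plane meets the free surface. Vertical depth h = y·sinθ with sinθ = 0.743145.
With the apex up, the centroid sits 2h/3 = 2 × 2.35/3 = 1.56667 m below the apex, so y_c = 7.4 + 1.56667 = 8.96667 m and h_c = 8.96667 × 0.743145 = 6.66354 m.
A = ½ × 0.708 × 2.35 = 0.8319 m².
Resultant F = γ·h_c·A = 10.05525 × 6.66354 × 0.8319 = 55.7403 kN.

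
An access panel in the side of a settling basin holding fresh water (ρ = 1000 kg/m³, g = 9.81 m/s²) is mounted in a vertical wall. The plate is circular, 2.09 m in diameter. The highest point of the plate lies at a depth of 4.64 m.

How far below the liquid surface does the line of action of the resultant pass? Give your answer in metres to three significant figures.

γ = ρg = 1000 × 9.81 = 9810 N/m³ = 9.81 kN/m³.
The centroid is at the centre, 1.045 m below the top of the plate, so the centroid depth is h_c = 4.64 + 1.045 = 5.685 m.
A = π(1.045)² = 3.4307 m².
Resultant F = γ·h_c·A = 9.81 × 5.685 × 3.4307 = 191.33 kN.
I_c = πr⁴/4 = π × 1.045⁴/4 = 0.936602 m⁴.
Centre of pressure: y_p = y_c + I_c/(y_c·A) = 5.685 + 0.936602/(5.685 × 3.4307) = 5.685 + 0.0480222 = 5.73302 m along the plane.

h_p = 5.73 m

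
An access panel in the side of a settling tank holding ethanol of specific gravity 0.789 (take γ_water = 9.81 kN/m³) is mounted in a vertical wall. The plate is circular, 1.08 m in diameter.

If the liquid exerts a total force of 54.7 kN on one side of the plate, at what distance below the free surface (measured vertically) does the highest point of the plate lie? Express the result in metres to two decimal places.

γ = 0.789 × 9.81 = 7.74009 kN/m³.
A = π(0.54)² = 0.916088 m².
From F = γ·h_c·A, the centroid depth is h_c = 54.7/(7.74009 × 0.916088) = 7.71443 m.
The centroid is at the centre, 0.54 m below the top of the plate, so the highest point sits at h_top = 7.71443 − 0.54 = 7.17443 m below the surface.

d_top ≈ 7.17 m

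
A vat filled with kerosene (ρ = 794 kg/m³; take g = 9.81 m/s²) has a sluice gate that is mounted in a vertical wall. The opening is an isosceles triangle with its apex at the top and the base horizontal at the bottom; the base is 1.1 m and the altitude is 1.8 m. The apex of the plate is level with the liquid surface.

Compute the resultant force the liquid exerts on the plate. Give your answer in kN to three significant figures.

γ = ρg = 794 × 9.81 / 1000 = 7.78914 kN/m³.
With the apex up, the centroid sits 2h/3 = 2 × 1.8/3 = 1.2 m below the apex, so the centroid depth is h_c = 1.2 m.
A = ½ × 1.1 × 1.8 = 0.99 m².
Resultant F = γ·h_c·A = 7.78914 × 1.2 × 0.99 = 9.2535 kN.

F ≈ 9.25 kN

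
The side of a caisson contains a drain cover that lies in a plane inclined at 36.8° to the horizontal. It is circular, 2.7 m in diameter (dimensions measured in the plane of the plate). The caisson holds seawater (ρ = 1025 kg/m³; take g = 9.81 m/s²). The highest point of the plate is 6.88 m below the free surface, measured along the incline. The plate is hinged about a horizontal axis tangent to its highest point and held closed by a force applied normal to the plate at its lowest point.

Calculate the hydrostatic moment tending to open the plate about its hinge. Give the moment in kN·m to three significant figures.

γ = ρg = 1025 × 9.81 / 1000 = 10.05525 kN/m³.
Let θ = 36.8° be the plate's angle to the horizontal; measure y along the incline from where the plane meets the free surface. Vertical depth h = y·sinθ with sinθ = 0.599024.
The centroid is at the centre, 1.35 m below the top of the plate, so y_c = 6.88 + 1.35 = 8.23 m and h_c = 8.23 × 0.599024 = 4.92997 m.
A = π(1.35)² = 5.72555 m².
Resultant F = γ·h_c·A = 10.05525 × 4.92997 × 5.72555 = 283.827 kN.
I_c = πr⁴/4 = π × 1.35⁴/4 = 2.6087 m⁴.
Centre of pressure: y_p = y_c + I_c/(y_c·A) = 8.23 + 2.6087/(8.23 × 5.72555) = 8.23 + 0.0553614 = 8.28536 m along the plane.
The resultant acts 1.35 + 0.0553614 = 1.40536 m (along the plate) below the hinge at the top edge, so the moment about the hinge is M = F × 1.40536 = 283.827 × 1.40536 = 398.879 kN·m.

M ≈ 399 kN·m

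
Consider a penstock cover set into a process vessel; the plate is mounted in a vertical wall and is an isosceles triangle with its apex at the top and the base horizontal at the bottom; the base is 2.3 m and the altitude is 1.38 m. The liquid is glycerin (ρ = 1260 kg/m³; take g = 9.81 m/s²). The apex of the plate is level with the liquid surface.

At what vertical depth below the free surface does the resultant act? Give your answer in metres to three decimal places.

γ = ρg = 1260 × 9.81 / 1000 = 12.3606 kN/m³.
With the apex up, the centroid sits 2h/3 = 2 × 1.38/3 = 0.92 m below the apex, so the centroid depth is h_c = 0.92 m.
A = ½ × 2.3 × 1.38 = 1.587 m².
Resultant F = γ·h_c·A = 12.3606 × 0.92 × 1.587 = 18.047 kN.
I_c = b·h³/36 = 2.3 × 1.38³/36 = 0.167905 m⁴.
Centre of pressure: y_p = y_c + I_c/(y_c·A) = 0.92 + 0.167905/(0.92 × 1.587) = 0.92 + 0.115 = 1.035 m along the plane.

h_p = 1.035 m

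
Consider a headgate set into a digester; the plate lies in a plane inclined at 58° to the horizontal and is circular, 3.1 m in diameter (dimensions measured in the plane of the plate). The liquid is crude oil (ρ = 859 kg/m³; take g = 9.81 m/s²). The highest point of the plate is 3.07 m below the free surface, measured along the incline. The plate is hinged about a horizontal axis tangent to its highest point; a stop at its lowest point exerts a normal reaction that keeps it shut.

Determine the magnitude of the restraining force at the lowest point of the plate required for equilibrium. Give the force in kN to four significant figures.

γ = ρg = 859 × 9.81 / 1000 = 8.42679 kN/m³.
Let θ = 58° be the plate's angle to the horizontal; measure y along the incline from where the plane meets the free surface. Vertical depth h = y·sinθ with sinθ = 0.848048.
The centroid is at the centre, 1.55 m below the top of the plate, so y_c = 3.07 + 1.55 = 4.62 m and h_c = 4.62 × 0.848048 = 3.91798 m.
A = π(1.55)² = 7.54768 m².
Resultant F = γ·h_c·A = 8.42679 × 3.91798 × 7.54768 = 249.194 kN.
I_c = πr⁴/4 = π × 1.55⁴/4 = 4.53332 m⁴.
Centre of pressure: y_p = y_c + I_c/(y_c·A) = 4.62 + 4.53332/(4.62 × 7.54768) = 4.62 + 0.130005 = 4.75 m along the plane.
The resultant acts 1.55 + 0.130005 = 1.68 m (along the plate) below the hinge at the top edge, so the moment about the hinge is M = F × 1.68 = 249.194 × 1.68 = 418.646 kN·m.
A normal force at the bottom, 3.1 m from the hinge, must supply this moment: P = 418.646/3.1 = 135.047 kN.

P ≈ 135.0 kN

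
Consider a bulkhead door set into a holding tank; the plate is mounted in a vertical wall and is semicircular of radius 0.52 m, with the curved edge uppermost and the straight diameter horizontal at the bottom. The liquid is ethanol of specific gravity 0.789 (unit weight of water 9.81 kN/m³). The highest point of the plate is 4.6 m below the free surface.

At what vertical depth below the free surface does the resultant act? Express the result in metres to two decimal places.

h_p = 4.90 m

γ = 0.789 × 9.81 = 7.74009 kN/m³.
The centroid lies 4r/(3π) = 0.220695 m above the diameter, so r − 4r/(3π) = 0.52 − 0.220695 = 0.299305 m below the topmost point, so the centroid depth is h_c = 4.6 + 0.299305 = 4.89931 m.
A = πr²/2 = π × 0.52²/2 = 0.424743 m².
Resultant F = γ·h_c·A = 7.74009 × 4.89931 × 0.424743 = 16.1067 kN.
I_c = (π/8 − 8/(9π))·r⁴ = 0.109757 × 0.52⁴ = 0.00802501 m⁴.
Centre of pressure: y_p = y_c + I_c/(y_c·A) = 4.89931 + 0.00802501/(4.89931 × 0.424743) = 4.89931 + 0.00385642 = 4.90317 m along the plane.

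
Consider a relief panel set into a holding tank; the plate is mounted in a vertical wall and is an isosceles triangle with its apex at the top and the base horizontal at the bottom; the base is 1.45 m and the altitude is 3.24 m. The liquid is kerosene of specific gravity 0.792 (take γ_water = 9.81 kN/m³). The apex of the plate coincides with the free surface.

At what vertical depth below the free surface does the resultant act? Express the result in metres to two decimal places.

γ = 0.792 × 9.81 = 7.76952 kN/m³.
With the apex up, the centroid sits 2h/3 = 2 × 3.24/3 = 2.16 m below the apex, so the centroid depth is h_c = 2.16 m.
A = ½ × 1.45 × 3.24 = 2.349 m².
Resultant F = γ·h_c·A = 7.76952 × 2.16 × 2.349 = 39.4213 kN.
I_c = b·h³/36 = 1.45 × 3.24³/36 = 1.36994 m⁴.
Centre of pressure: y_p = y_c + I_c/(y_c·A) = 2.16 + 1.36994/(2.16 × 2.349) = 2.16 + 0.270001 = 2.43 m along the plane.

h_p = 2.43 m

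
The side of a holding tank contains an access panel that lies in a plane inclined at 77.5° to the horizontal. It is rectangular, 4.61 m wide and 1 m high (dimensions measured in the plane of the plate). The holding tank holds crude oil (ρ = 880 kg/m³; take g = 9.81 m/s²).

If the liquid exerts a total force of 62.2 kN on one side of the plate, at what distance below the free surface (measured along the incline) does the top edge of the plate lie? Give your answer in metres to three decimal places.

γ = ρg = 880 × 9.81 / 1000 = 8.6328 kN/m³.
A = 4.61 × 1 = 4.61 m².
From F = γ·h_c·A, the centroid depth is h_c = 62.2/(8.6328 × 4.61) = 1.56292 m.
Let θ = 77.5° be the plate's angle to the horizontal; measure y along the incline from where the plane meets the free surface. Vertical depth h = y·sinθ with sinθ = 0.976296.
Along the incline, y_c = h_c/sinθ = 1.56292/0.976296 = 1.60087 m.
The centroid lies 1/2 = 0.5 m below the top edge, so the top edge sits at y_top = 1.60087 − 0.5 = 1.10087 m along the incline.

y_top ≈ 1.101 m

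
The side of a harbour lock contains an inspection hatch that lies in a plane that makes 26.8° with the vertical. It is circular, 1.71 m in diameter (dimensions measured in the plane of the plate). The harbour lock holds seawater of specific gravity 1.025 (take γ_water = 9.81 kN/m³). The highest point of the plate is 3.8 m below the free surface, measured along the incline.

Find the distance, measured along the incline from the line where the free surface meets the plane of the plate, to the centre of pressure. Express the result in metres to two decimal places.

y_p = 4.69 m

γ = 1.025 × 9.81 = 10.05525 kN/m³.
The plate makes 26.8° with the vertical, i.e. θ = 90° − 26.8° = 63.2° to the horizontal. Measuring y along the incline from the free-surface line, vertical depth h = y·sinθ with sinθ = 0.892586.
The centroid is at the centre, 0.855 m below the top of the plate, so y_c = 3.8 + 0.855 = 4.655 m and h_c = 4.655 × 0.892586 = 4.15499 m.
A = π(0.855)² = 2.29658 m².
Resultant F = γ·h_c·A = 10.05525 × 4.15499 × 2.29658 = 95.9499 kN.
I_c = πr⁴/4 = π × 0.855⁴/4 = 0.419715 m⁴.
Centre of pressure: y_p = y_c + I_c/(y_c·A) = 4.655 + 0.419715/(4.655 × 2.29658) = 4.655 + 0.0392603 = 4.69426 m along the plane.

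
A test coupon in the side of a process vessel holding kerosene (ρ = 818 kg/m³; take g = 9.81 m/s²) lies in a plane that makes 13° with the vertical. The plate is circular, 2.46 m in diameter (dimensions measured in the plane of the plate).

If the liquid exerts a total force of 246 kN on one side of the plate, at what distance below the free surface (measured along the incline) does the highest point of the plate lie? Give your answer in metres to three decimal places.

γ = ρg = 818 × 9.81 / 1000 = 8.02458 kN/m³.
A = π(1.23)² = 4.75292 m².
From F = γ·h_c·A, the centroid depth is h_c = 246/(8.02458 × 4.75292) = 6.44989 m.
The plate makes 13° with the vertical, i.e. θ = 90° − 13° = 77° to the horizontal. Measuring y along the incline from the free-surface line, vertical depth h = y·sinθ with sinθ = 0.974370.
Along the incline, y_c = h_c/sinθ = 6.44989/0.974370 = 6.61955 m.
The centroid is at the centre, 1.23 m below the top of the plate, so the highest point sits at y_top = 6.61955 − 1.23 = 5.38955 m along the incline.

y_top ≈ 5.390 m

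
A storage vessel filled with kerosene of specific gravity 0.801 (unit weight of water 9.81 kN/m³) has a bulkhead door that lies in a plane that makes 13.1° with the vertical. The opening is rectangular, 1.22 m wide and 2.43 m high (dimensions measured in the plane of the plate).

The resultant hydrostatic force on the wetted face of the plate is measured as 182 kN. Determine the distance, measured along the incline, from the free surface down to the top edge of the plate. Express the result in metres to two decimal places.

γ = 0.801 × 9.81 = 7.85781 kN/m³.
A = 1.22 × 2.43 = 2.9646 m².
From F = γ·h_c·A, the centroid depth is h_c = 182/(7.85781 × 2.9646) = 7.81275 m.
The plate makes 13.1° with the vertical, i.e. θ = 90° − 13.1° = 76.9° to the horizontal. Measuring y along the incline from the free-surface line, vertical depth h = y·sinθ with sinθ = 0.973976.
Along the incline, y_c = h_c/sinθ = 7.81275/0.973976 = 8.0215 m.
The centroid lies 2.43/2 = 1.215 m below the top edge, so the top edge sits at y_top = 8.0215 − 1.215 = 6.8065 m along the incline.

y_top ≈ 6.81 m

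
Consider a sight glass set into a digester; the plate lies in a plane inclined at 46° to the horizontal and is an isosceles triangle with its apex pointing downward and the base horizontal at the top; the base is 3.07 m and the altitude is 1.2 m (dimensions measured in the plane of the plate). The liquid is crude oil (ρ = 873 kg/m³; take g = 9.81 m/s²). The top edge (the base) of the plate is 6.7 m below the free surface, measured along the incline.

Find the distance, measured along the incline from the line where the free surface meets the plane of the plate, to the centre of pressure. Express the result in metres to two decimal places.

γ = ρg = 873 × 9.81 / 1000 = 8.56413 kN/m³.
Let θ = 46° be the plate's angle to the horizontal; measure y along the incline from where the plane meets the free surface. Vertical depth h = y·sinθ with sinθ = 0.719340.
With the apex down, the centroid sits h/3 = 1.2/3 = 0.4 m below the base (the top edge), so y_c = 6.7 + 0.4 = 7.1 m and h_c = 7.1 × 0.719340 = 5.10731 m.
A = ½ × 3.07 × 1.2 = 1.842 m².
Resultant F = γ·h_c·A = 8.56413 × 5.10731 × 1.842 = 80.5685 kN.
I_c = b·h³/36 = 3.07 × 1.2³/36 = 0.14736 m⁴.
Centre of pressure: y_p = y_c + I_c/(y_c·A) = 7.1 + 0.14736/(7.1 × 1.842) = 7.1 + 0.0112676 = 7.11127 m along the plane.

y_p = 7.11 m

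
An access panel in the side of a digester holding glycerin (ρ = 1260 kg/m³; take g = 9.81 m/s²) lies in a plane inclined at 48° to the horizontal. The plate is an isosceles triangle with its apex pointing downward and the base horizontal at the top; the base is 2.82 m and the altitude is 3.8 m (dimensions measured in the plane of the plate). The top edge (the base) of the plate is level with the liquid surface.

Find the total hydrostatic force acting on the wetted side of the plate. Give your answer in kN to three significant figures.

γ = ρg = 1260 × 9.81 / 1000 = 12.3606 kN/m³.
Let θ = 48° be the plate's angle to the horizontal; measure y along the incline from where the plane meets the free surface. Vertical depth h = y·sinθ with sinθ = 0.743145.
With the apex down, the centroid sits h/3 = 3.8/3 = 1.26667 m below the base (the top edge), so y_c = 1.26667 m and h_c = 1.26667 × 0.743145 = 0.941319 m.
A = ½ × 2.82 × 3.8 = 5.358 m².
Resultant F = γ·h_c·A = 12.3606 × 0.941319 × 5.358 = 62.3418 kN.

F ≈ 62.3 kN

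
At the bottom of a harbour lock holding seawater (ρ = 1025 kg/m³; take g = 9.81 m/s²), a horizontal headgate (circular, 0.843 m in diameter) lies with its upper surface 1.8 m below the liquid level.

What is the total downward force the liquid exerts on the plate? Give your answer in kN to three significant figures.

F ≈ 10.1 kN

γ = ρg = 1025 × 9.81 / 1000 = 10.05525 kN/m³.
The plate is horizontal, so pressure is uniform at p = γ·h = 10.05525 × 1.8 = 18.0994 kN/m².
A = π(0.4215)² = 0.558142 m².
F = p·A = 18.0994 × 0.558142 = 10.102 kN.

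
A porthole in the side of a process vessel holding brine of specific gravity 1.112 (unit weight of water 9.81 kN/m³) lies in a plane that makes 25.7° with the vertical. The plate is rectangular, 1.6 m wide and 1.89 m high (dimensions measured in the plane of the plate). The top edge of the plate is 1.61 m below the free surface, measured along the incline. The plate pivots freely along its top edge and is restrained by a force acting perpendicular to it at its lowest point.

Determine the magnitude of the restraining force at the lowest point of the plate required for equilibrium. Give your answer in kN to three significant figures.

γ = 1.112 × 9.81 = 10.90872 kN/m³.
The plate makes 25.7° with the vertical, i.e. θ = 90° − 25.7° = 64.3° to the horizontal. Measuring y along the incline from the free-surface line, vertical depth h = y·sinθ with sinθ = 0.901077.
The centroid lies 1.89/2 = 0.945 m below the top edge, so y_c = 1.61 + 0.945 = 2.555 m and h_c = 2.555 × 0.901077 = 2.30225 m.
A = 1.6 × 1.89 = 3.024 m².
Resultant F = γ·h_c·A = 10.90872 × 2.30225 × 3.024 = 75.9466 kN.
I_c = b·h³/12 = 1.6 × 1.89³/12 = 0.900169 m⁴.
Centre of pressure: y_p = y_c + I_c/(y_c·A) = 2.555 + 0.900169/(2.555 × 3.024) = 2.555 + 0.116507 = 2.67151 m along the plane.
The resultant acts 0.945 + 0.116507 = 1.06151 m (along the plate) below the hinge at the top edge, so the moment about the hinge is M = F × 1.06151 = 75.9466 × 1.06151 = 80.6181 kN·m.
A normal force at the bottom, 1.89 m from the hinge, must supply this moment: P = 80.6181/1.89 = 42.6551 kN.

P ≈ 42.7 kN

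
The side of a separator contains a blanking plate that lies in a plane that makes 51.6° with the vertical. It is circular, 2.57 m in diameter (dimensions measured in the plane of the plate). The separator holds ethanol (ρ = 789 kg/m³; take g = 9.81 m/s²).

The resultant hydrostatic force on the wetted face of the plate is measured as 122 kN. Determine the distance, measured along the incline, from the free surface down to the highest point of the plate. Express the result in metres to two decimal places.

γ = ρg = 789 × 9.81 / 1000 = 7.74009 kN/m³.
A = π(1.285)² = 5.18748 m².
From F = γ·h_c·A, the centroid depth is h_c = 122/(7.74009 × 5.18748) = 3.03849 m.
The plate makes 51.6° with the vertical, i.e. θ = 90° − 51.6° = 38.4° to the horizontal. Measuring y along the incline from the free-surface line, vertical depth h = y·sinθ with sinθ = 0.621148.
Along the incline, y_c = h_c/sinθ = 3.03849/0.621148 = 4.89173 m.
The centroid is at the centre, 1.285 m below the top of the plate, so the highest point sits at y_top = 4.89173 − 1.285 = 3.60673 m along the incline.

y_top ≈ 3.61 m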